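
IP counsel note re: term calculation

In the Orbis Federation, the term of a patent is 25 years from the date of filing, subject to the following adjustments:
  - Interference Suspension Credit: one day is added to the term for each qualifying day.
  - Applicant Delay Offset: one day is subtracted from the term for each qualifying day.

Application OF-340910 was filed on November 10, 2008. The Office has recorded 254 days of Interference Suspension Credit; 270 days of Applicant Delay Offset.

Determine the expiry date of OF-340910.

Base term: filing date + 25 years → 10 November 2033.
Interference Suspension Credit: +254 days → 22 July 2034.
Applicant Delay Offset: −270 days → 25 October 2033.

October 25, 2033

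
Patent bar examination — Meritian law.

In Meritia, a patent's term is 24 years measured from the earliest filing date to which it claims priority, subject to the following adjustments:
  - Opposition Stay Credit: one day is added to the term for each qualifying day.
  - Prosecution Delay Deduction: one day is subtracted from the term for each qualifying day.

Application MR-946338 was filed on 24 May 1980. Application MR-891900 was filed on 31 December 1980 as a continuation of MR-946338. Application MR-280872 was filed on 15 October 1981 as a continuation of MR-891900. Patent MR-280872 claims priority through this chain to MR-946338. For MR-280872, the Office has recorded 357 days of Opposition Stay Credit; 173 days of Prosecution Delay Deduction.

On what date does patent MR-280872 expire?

Earliest priority filing: 24 May 1980.
Base term: 24 May 1980 + 24 years → 24 May 2004.
Opposition Stay Credit: +357 days → 16 May 2005.
Prosecution Delay Deduction: −173 days → 24 November 2004.

2004-11-24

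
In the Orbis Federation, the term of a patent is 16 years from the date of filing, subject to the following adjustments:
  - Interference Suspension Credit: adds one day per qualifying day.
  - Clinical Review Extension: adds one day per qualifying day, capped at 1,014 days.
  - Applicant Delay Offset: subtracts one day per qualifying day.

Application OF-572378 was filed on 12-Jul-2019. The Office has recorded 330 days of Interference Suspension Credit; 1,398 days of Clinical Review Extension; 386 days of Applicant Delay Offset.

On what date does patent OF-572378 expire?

Base term: filing date + 16 years → 12 July 2035.
Interference Suspension Credit: +330 days → 6 June 2036.
Clinical Review Extension: 1398 days claimed exceeds the 1014-day cap, so +1014 days → 17 March 2039.
Applicant Delay Offset: −386 days → 24 February 2038.

2038-02-24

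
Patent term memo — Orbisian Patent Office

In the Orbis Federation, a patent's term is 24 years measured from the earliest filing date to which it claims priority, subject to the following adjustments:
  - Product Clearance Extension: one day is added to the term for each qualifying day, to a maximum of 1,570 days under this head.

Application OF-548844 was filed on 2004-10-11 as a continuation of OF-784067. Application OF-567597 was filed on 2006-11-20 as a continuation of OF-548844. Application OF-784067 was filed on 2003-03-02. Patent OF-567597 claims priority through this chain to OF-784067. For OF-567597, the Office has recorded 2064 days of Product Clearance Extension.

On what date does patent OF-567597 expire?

Earliest priority filing: 2 March 2003.
Base term: 2 March 2003 + 24 years → 2 March 2027.
Product Clearance Extension: 2064 days claimed exceeds the 1570-day cap, so +1570 days → 19 June 2031.

June 19, 2031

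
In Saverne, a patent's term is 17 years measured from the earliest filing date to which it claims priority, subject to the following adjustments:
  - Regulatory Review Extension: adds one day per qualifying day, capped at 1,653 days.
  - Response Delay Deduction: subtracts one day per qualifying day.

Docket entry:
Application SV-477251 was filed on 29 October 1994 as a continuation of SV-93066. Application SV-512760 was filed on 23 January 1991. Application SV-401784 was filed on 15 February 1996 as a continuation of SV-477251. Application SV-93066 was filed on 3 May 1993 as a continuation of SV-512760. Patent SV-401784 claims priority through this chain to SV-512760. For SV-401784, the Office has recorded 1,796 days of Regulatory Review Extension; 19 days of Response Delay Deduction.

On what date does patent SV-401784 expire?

Earliest priority filing: 23 January 1991.
Base term: 23 January 1991 + 17 years → 23 January 2008.
Regulatory Review Extension: 1796 days claimed exceeds the 1653-day cap, so +1653 days → 2 August 2012.
Response Delay Deduction: −19 days → 14 July 2012.

July 14, 2012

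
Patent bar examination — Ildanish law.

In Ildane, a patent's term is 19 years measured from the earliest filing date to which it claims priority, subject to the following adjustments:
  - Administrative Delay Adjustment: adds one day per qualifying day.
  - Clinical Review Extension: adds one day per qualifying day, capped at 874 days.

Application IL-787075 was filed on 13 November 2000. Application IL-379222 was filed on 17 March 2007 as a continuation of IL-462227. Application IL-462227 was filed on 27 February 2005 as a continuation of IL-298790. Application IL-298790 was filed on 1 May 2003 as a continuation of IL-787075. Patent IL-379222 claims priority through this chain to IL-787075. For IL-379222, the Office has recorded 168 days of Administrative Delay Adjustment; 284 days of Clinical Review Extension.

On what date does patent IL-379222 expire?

Earliest priority filing: 13 November 2000.
Base term: 13 November 2000 + 19 years → 13 November 2019.
Administrative Delay Adjustment: +168 days → 29 April 2020.
Clinical Review Extension: 284 days (within the 874-day cap) → +284 days → 7 February 2021.

February 7, 2021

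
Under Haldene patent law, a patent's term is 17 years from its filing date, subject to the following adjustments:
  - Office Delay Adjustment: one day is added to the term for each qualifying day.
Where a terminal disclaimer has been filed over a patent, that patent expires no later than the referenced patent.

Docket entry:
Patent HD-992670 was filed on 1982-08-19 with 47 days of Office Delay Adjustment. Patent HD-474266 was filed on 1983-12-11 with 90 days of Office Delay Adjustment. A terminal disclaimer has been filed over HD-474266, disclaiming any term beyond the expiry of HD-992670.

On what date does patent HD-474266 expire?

Natural term of HD-474266:
  Base: filing + 17 years → 11 December 2000.
  Office Delay Adjustment: +90 days → 11 March 2001.
Expiry of referenced patent HD-992670:
  Base: filing + 17 years → 19 August 1999.
  Office Delay Adjustment: +47 days → 5 October 1999.
Terminal disclaimer: HD-474266 expires on the earlier of 11 March 2001 and 5 October 1999.

October 5, 1999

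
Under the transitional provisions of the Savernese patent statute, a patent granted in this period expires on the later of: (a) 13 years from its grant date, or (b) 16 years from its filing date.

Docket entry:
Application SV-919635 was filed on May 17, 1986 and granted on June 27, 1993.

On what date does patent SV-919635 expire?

June 27, 2006

(a) grant + 13 years → 27 June 2006.
(b) filing + 16 years → 17 May 2002.
Later of the two: 27 June 2006.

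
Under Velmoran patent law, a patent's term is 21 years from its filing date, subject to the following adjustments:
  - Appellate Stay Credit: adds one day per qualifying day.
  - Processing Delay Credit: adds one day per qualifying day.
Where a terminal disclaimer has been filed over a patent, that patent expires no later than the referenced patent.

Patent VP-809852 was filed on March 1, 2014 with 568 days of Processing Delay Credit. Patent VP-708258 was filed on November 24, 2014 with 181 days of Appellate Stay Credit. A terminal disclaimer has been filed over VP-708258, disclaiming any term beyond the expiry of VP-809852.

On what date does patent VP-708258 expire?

2036-05-23

Natural term of VP-708258:
  Base: filing + 21 years → 24 November 2035.
  Appellate Stay Credit: +181 days → 23 May 2036.
Expiry of referenced patent VP-809852:
  Base: filing + 21 years → 1 March 2035.
  Processing Delay Credit: +568 days → 19 September 2036.
Terminal disclaimer: VP-708258 expires on the earlier of 23 May 2036 and 19 September 2036.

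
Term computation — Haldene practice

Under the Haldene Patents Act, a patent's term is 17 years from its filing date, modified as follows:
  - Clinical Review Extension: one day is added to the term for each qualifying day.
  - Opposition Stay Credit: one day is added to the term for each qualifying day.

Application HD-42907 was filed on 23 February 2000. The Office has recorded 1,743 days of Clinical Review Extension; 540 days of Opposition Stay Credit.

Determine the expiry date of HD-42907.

2023-05-26

Base term: filing date + 17 years → 23 February 2017.
Clinical Review Extension: +1743 days → 2 December 2021.
Opposition Stay Credit: +540 days → 26 May 2023.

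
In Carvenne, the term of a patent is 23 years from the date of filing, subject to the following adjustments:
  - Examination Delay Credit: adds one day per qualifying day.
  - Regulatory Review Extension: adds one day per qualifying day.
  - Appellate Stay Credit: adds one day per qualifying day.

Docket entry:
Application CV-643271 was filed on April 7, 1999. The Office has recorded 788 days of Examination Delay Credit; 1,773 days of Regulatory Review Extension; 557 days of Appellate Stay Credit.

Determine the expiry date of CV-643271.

2030-10-20

Base term: filing date + 23 years → 7 April 2022.
Examination Delay Credit: +788 days → 3 June 2024.
Regulatory Review Extension: +1773 days → 11 April 2029.
Appellate Stay Credit: +557 days → 20 October 2030.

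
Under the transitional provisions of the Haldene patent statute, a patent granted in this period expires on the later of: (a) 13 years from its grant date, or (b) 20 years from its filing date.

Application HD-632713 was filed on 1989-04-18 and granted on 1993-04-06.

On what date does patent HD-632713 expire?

April 18, 2009

(a) grant + 13 years → 6 April 2006.
(b) filing + 20 years → 18 April 2009.
Later of the two: 18 April 2009.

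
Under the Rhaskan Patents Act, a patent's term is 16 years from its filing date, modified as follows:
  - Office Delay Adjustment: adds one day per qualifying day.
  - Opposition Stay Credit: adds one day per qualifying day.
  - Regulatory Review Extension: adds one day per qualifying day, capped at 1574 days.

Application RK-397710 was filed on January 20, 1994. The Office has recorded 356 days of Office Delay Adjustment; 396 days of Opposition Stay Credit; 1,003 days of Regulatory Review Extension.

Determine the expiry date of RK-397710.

Base term: filing date + 16 years → 20 January 2010.
Office Delay Adjustment: +356 days → 11 January 2011.
Opposition Stay Credit: +396 days → 11 February 2012.
Regulatory Review Extension: 1003 days (within the 1574-day cap) → +1003 days → 10 November 2014.

2014-11-10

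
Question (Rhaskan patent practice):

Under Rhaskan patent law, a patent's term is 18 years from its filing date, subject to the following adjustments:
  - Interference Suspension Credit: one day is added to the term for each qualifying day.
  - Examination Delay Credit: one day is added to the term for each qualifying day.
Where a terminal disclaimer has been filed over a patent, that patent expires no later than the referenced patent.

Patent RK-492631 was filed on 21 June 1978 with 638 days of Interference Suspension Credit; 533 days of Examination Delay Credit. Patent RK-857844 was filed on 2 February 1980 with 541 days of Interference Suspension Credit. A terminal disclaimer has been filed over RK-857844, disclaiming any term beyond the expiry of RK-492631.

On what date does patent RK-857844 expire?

Natural term of RK-857844:
  Base: filing + 18 years → 2 February 1998.
  Interference Suspension Credit: +541 days → 28 July 1999.
Expiry of referenced patent RK-492631:
  Base: filing + 18 years → 21 June 1996.
  Interference Suspension Credit: +638 days → 21 March 1998.
  Examination Delay Credit: +533 days → 5 September 1999.
Terminal disclaimer: RK-857844 expires on the earlier of 28 July 1999 and 5 September 1999.

1999-07-28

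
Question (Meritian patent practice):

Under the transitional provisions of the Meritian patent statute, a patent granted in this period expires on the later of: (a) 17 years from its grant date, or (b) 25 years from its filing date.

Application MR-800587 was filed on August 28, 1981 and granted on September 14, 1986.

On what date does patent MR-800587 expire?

(a) grant + 17 years → 14 September 2003.
(b) filing + 25 years → 28 August 2006.
Later of the two: 28 August 2006.

2006-08-28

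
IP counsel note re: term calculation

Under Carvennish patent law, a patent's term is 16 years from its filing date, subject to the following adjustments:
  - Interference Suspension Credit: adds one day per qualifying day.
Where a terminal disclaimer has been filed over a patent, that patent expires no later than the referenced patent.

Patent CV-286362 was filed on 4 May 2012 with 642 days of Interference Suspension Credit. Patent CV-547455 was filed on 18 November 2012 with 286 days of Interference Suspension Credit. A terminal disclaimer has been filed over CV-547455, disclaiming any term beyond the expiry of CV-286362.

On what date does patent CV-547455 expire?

August 31, 2029

Natural term of CV-547455:
  Base: filing + 16 years → 18 November 2028.
  Interference Suspension Credit: +286 days → 31 August 2029.
Expiry of referenced patent CV-286362:
  Base: filing + 16 years → 4 May 2028.
  Interference Suspension Credit: +642 days → 5 February 2030.
Terminal disclaimer: CV-547455 expires on the earlier of 31 August 2029 and 5 February 2030.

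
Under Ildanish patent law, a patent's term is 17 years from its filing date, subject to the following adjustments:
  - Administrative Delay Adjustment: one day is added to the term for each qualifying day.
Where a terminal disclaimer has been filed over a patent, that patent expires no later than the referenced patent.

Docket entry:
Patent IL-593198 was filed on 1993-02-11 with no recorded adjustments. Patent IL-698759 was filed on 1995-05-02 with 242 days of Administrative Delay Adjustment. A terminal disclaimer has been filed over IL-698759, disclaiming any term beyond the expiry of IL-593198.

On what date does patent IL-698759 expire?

February 11, 2010

Natural term of IL-698759:
  Base: filing + 17 years → 2 May 2012.
  Administrative Delay Adjustment: +242 days → 30 December 2012.
Expiry of referenced patent IL-593198:
  Base: filing + 17 years → 11 February 2010.
Terminal disclaimer: IL-698759 expires on the earlier of 30 December 2012 and 11 February 2010.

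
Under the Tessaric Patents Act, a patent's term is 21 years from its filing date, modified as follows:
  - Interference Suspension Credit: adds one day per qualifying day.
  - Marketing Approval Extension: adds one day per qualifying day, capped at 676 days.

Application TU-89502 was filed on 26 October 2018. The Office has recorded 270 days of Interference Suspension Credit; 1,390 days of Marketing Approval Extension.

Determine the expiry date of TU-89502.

Base term: filing date + 21 years → 26 October 2039.
Interference Suspension Credit: +270 days → 22 July 2040.
Marketing Approval Extension: 1390 days claimed exceeds the 676-day cap, so +676 days → 29 May 2042.

May 29, 2042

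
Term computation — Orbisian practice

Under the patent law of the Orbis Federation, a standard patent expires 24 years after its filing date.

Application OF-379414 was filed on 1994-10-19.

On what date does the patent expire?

October 19, 2018

Filing date + 24 years → 19 October 2018.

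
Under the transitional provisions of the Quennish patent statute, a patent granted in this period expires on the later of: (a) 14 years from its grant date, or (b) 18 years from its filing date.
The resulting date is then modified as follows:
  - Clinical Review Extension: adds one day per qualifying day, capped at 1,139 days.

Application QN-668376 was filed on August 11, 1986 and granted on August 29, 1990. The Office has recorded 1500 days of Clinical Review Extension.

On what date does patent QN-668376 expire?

(a) grant + 14 years → 29 August 2004.
(b) filing + 18 years → 11 August 2004.
Later of the two: 29 August 2004.
Clinical Review Extension: 1500 days claimed exceeds the 1139-day cap, so +1139 days → 12 October 2007.

October 12, 2007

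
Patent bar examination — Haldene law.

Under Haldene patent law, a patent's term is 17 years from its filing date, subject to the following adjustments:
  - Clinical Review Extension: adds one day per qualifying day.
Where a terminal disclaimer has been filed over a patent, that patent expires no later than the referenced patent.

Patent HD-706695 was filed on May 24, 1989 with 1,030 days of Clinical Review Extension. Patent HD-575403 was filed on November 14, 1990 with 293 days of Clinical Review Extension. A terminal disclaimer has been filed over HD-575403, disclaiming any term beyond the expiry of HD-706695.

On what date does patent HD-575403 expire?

2008-09-02

Natural term of HD-575403:
  Base: filing + 17 years → 14 November 2007.
  Clinical Review Extension: +293 days → 2 September 2008.
Expiry of referenced patent HD-706695:
  Base: filing + 17 years → 24 May 2006.
  Clinical Review Extension: +1030 days → 19 March 2009.
Terminal disclaimer: HD-575403 expires on the earlier of 2 September 2008 and 19 March 2009.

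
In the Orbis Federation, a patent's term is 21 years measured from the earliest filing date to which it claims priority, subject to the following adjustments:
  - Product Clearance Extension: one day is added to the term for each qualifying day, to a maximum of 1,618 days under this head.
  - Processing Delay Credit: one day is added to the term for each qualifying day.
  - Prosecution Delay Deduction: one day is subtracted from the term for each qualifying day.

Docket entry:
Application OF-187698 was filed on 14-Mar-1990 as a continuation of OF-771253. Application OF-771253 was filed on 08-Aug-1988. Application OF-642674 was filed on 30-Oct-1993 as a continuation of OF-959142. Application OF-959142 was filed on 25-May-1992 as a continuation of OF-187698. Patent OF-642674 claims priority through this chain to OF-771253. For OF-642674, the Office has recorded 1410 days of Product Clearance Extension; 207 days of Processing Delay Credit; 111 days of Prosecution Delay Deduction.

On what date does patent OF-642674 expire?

Earliest priority filing: 8 August 1988.
Base term: 8 August 1988 + 21 years → 8 August 2009.
Product Clearance Extension: 1410 days (within the 1618-day cap) → +1410 days → 18 June 2013.
Processing Delay Credit: +207 days → 11 January 2014.
Prosecution Delay Deduction: −111 days → 22 September 2013.

2013-09-22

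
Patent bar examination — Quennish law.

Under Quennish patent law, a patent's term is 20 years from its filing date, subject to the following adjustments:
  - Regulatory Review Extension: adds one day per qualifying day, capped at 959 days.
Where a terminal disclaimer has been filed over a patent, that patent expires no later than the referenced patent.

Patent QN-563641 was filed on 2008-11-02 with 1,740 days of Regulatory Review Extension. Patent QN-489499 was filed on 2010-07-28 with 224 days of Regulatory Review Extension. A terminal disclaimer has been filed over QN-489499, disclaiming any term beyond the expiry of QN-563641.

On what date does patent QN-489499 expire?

2031-03-09

Natural term of QN-489499:
  Base: filing + 20 years → 28 July 2030.
  Regulatory Review Extension: 224 days (within the 959-day cap) → +224 days → 9 March 2031.
Expiry of referenced patent QN-563641:
  Base: filing + 20 years → 2 November 2028.
  Regulatory Review Extension: 1740 days claimed exceeds the 959-day cap, so +959 days → 19 June 2031.
Terminal disclaimer: QN-489499 expires on the earlier of 9 March 2031 and 19 June 2031.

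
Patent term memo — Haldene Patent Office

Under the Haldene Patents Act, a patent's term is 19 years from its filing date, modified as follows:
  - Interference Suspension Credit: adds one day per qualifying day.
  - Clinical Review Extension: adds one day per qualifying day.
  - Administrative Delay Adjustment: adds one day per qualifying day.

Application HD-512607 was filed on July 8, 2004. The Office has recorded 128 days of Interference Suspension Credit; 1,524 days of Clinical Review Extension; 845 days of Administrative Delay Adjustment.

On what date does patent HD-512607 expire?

2030-05-09

Base term: filing date + 19 years → 8 July 2023.
Interference Suspension Credit: +128 days → 13 November 2023.
Clinical Review Extension: +1524 days → 15 January 2028.
Administrative Delay Adjustment: +845 days → 9 May 2030.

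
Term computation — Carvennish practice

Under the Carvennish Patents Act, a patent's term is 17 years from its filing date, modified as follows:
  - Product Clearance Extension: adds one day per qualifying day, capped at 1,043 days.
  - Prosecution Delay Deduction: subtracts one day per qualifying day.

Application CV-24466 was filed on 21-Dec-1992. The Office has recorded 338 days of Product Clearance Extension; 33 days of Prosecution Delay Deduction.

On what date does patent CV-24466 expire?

2010-10-22

Base term: filing date + 17 years → 21 December 2009.
Product Clearance Extension: 338 days (within the 1043-day cap) → +338 days → 24 November 2010.
Prosecution Delay Deduction: −33 days → 22 October 2010.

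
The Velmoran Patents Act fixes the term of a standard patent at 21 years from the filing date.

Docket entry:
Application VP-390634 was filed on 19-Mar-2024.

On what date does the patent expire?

Filing date + 21 years → 19 March 2045.

2045-03-19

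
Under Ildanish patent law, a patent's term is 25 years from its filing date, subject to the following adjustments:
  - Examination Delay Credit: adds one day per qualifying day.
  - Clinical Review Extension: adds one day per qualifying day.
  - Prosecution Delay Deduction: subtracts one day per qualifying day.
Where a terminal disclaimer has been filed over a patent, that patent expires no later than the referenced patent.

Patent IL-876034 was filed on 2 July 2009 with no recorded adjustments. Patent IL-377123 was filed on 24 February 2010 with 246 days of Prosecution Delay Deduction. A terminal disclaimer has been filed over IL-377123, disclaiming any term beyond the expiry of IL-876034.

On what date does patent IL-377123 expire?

Natural term of IL-377123:
  Base: filing + 25 years → 24 February 2035.
  Prosecution Delay Deduction: −246 days → 23 June 2034.
Expiry of referenced patent IL-876034:
  Base: filing + 25 years → 2 July 2034.
Terminal disclaimer: IL-377123 expires on the earlier of 23 June 2034 and 2 July 2034.

2034-06-23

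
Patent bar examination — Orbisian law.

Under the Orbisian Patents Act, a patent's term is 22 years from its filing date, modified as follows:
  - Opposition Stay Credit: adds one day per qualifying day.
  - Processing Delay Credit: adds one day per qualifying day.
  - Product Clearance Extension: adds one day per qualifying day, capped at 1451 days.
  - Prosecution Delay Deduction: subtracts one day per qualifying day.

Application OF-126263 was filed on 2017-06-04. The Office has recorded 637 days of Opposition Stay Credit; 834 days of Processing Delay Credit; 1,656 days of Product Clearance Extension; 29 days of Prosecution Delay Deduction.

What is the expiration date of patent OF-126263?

2047-05-06

Base term: filing date + 22 years → 4 June 2039.
Opposition Stay Credit: +637 days → 2 March 2041.
Processing Delay Credit: +834 days → 14 June 2043.
Product Clearance Extension: 1656 days claimed exceeds the 1451-day cap, so +1451 days → 4 June 2047.
Prosecution Delay Deduction: −29 days → 6 May 2047.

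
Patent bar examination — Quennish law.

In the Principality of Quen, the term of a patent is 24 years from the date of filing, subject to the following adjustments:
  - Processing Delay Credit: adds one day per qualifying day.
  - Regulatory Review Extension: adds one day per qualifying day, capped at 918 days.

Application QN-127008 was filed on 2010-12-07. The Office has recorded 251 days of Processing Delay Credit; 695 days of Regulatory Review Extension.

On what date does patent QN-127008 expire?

Base term: filing date + 24 years → 7 December 2034.
Processing Delay Credit: +251 days → 15 August 2035.
Regulatory Review Extension: 695 days (within the 918-day cap) → +695 days → 10 July 2037.

2037-07-10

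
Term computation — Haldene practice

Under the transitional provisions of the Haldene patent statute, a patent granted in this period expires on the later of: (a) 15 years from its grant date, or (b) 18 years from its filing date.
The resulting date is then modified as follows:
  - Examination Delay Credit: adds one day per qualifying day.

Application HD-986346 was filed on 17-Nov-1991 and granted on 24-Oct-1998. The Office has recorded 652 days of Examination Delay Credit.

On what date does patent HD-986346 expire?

August 7, 2015

(a) grant + 15 years → 24 October 2013.
(b) filing + 18 years → 17 November 2009.
Later of the two: 24 October 2013.
Examination Delay Credit: +652 days → 7 August 2015.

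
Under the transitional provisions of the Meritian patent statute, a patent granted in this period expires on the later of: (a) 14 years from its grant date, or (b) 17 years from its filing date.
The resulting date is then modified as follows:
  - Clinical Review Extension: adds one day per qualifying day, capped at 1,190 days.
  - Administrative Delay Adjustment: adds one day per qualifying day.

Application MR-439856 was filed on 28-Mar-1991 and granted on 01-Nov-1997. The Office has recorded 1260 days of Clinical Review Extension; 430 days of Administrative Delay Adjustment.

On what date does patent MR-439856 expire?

2016-04-08

(a) grant + 14 years → 1 November 2011.
(b) filing + 17 years → 28 March 2008.
Later of the two: 1 November 2011.
Clinical Review Extension: 1260 days claimed exceeds the 1190-day cap, so +1190 days → 3 February 2015.
Administrative Delay Adjustment: +430 days → 8 April 2016.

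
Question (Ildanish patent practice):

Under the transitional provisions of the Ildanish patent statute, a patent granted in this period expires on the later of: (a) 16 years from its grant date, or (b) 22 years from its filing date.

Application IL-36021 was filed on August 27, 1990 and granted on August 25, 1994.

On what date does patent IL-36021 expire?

2012-08-27

(a) grant + 16 years → 25 August 2010.
(b) filing + 22 years → 27 August 2012.
Later of the two: 27 August 2012.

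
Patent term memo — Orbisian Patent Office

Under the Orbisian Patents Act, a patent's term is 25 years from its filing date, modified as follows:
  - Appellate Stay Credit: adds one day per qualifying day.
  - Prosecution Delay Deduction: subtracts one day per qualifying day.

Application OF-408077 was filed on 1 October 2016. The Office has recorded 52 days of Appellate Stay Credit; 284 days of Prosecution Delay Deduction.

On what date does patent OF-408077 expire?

February 11, 2041

Base term: filing date + 25 years → 1 October 2041.
Appellate Stay Credit: +52 days → 22 November 2041.
Prosecution Delay Deduction: −284 days → 11 February 2041.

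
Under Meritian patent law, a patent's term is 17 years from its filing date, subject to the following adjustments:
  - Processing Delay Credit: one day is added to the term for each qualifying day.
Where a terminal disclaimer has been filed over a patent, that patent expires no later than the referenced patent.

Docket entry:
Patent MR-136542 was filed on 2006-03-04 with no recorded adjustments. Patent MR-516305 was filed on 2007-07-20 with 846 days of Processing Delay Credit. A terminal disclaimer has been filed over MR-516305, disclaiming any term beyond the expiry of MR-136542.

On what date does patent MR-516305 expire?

March 4, 2023

Natural term of MR-516305:
  Base: filing + 17 years → 20 July 2024.
  Processing Delay Credit: +846 days → 13 November 2026.
Expiry of referenced patent MR-136542:
  Base: filing + 17 years → 4 March 2023.
Terminal disclaimer: MR-516305 expires on the earlier of 13 November 2026 and 4 March 2023.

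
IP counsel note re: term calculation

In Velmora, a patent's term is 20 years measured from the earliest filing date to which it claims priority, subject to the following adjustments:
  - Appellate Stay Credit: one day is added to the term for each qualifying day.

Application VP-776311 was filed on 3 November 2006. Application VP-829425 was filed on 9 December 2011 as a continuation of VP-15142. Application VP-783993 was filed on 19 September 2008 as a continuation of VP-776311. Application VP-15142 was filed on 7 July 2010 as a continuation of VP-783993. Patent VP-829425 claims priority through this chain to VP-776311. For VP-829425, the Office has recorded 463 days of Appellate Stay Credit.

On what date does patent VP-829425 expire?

2028-02-09

Earliest priority filing: 3 November 2006.
Base term: 3 November 2006 + 20 years → 3 November 2026.
Appellate Stay Credit: +463 days → 9 February 2028.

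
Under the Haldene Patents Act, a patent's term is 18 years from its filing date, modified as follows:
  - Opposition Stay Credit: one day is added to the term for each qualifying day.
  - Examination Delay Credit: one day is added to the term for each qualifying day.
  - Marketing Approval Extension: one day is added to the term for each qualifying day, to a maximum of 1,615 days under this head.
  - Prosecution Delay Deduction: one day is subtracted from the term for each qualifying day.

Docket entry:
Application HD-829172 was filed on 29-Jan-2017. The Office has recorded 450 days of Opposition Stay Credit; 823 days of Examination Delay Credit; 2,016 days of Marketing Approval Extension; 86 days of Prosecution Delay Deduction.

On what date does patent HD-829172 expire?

Base term: filing date + 18 years → 29 January 2035.
Opposition Stay Credit: +450 days → 23 April 2036.
Examination Delay Credit: +823 days → 25 July 2038.
Marketing Approval Extension: 2016 days claimed exceeds the 1615-day cap, so +1615 days → 26 December 2042.
Prosecution Delay Deduction: −86 days → 1 October 2042.

October 1, 2042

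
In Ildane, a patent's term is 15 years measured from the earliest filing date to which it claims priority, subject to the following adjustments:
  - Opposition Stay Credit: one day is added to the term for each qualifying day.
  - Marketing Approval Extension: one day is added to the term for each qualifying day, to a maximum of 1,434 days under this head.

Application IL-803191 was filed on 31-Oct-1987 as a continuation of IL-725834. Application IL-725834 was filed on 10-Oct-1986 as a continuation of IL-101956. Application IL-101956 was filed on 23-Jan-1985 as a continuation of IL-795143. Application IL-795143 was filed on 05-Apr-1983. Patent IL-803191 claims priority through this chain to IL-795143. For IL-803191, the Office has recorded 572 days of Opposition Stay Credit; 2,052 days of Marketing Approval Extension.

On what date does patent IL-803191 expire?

October 2, 2003

Earliest priority filing: 5 April 1983.
Base term: 5 April 1983 + 15 years → 5 April 1998.
Opposition Stay Credit: +572 days → 29 October 1999.
Marketing Approval Extension: 2052 days claimed exceeds the 1434-day cap, so +1434 days → 2 October 2003.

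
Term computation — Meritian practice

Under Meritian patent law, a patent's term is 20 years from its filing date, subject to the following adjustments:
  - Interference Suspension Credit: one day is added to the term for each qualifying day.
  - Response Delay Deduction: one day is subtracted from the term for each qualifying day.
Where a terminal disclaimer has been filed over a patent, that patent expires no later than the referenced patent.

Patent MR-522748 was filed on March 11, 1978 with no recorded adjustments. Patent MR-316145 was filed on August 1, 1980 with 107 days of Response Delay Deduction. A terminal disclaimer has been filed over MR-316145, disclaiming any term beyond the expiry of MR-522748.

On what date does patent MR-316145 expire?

Natural term of MR-316145:
  Base: filing + 20 years → 1 August 2000.
  Response Delay Deduction: −107 days → 16 April 2000.
Expiry of referenced patent MR-522748:
  Base: filing + 20 years → 11 March 1998.
Terminal disclaimer: MR-316145 expires on the earlier of 16 April 2000 and 11 March 1998.

March 11, 1998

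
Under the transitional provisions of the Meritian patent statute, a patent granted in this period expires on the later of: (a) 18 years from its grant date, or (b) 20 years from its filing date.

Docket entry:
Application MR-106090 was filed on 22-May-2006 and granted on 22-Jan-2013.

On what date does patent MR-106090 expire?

(a) grant + 18 years → 22 January 2031.
(b) filing + 20 years → 22 May 2026.
Later of the two: 22 January 2031.

January 22, 2031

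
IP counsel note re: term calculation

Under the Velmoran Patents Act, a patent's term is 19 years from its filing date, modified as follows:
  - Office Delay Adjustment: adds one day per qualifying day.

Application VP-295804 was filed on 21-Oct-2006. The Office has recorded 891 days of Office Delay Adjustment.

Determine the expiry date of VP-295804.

March 30, 2028

Base term: filing date + 19 years → 21 October 2025.
Office Delay Adjustment: +891 days → 30 March 2028.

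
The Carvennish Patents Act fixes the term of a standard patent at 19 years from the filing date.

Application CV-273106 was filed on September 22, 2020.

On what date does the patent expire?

2039-09-22

Filing date + 19 years → 22 September 2039.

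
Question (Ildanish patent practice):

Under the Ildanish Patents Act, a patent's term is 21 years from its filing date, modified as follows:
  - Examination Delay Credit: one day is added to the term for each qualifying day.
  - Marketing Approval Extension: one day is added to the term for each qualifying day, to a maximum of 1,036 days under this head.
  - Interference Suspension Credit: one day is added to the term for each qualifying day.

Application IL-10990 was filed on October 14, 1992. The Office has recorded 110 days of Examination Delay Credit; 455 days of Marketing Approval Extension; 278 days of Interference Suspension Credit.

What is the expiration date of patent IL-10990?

February 4, 2016

Base term: filing date + 21 years → 14 October 2013.
Examination Delay Credit: +110 days → 1 February 2014.
Marketing Approval Extension: 455 days (within the 1036-day cap) → +455 days → 2 May 2015.
Interference Suspension Credit: +278 days → 4 February 2016.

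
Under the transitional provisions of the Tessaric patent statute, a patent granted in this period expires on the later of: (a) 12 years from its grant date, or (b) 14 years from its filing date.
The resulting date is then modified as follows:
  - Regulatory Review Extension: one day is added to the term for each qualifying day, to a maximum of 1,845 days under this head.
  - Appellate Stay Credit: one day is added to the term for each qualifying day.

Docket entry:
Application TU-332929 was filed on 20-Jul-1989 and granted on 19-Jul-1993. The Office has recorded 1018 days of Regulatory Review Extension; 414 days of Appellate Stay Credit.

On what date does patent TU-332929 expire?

(a) grant + 12 years → 19 July 2005.
(b) filing + 14 years → 20 July 2003.
Later of the two: 19 July 2005.
Regulatory Review Extension: 1018 days (within the 1845-day cap) → +1018 days → 2 May 2008.
Appellate Stay Credit: +414 days → 20 June 2009.

2009-06-20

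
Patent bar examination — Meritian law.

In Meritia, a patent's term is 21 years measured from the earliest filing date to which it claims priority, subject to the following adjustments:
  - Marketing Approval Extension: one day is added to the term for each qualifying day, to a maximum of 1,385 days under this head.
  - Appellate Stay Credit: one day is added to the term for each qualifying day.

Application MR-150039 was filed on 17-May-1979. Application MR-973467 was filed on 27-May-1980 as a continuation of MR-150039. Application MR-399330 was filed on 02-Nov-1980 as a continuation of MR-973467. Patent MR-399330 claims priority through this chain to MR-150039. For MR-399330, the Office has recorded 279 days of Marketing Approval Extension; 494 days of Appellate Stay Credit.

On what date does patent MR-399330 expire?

June 29, 2002

Earliest priority filing: 17 May 1979.
Base term: 17 May 1979 + 21 years → 17 May 2000.
Marketing Approval Extension: 279 days (within the 1385-day cap) → +279 days → 20 February 2001.
Appellate Stay Credit: +494 days → 29 June 2002.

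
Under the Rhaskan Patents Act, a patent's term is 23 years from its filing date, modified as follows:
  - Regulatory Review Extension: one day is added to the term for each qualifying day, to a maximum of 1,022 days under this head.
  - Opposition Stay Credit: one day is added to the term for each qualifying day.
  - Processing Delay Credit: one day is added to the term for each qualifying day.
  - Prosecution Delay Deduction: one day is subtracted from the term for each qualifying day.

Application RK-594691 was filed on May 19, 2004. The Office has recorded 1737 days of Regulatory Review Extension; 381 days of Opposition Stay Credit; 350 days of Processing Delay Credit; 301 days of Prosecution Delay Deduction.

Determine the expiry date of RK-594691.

May 10, 2031

Base term: filing date + 23 years → 19 May 2027.
Regulatory Review Extension: 1737 days claimed exceeds the 1022-day cap, so +1022 days → 6 March 2030.
Opposition Stay Credit: +381 days → 22 March 2031.
Processing Delay Credit: +350 days → 6 March 2032.
Prosecution Delay Deduction: −301 days → 10 May 2031.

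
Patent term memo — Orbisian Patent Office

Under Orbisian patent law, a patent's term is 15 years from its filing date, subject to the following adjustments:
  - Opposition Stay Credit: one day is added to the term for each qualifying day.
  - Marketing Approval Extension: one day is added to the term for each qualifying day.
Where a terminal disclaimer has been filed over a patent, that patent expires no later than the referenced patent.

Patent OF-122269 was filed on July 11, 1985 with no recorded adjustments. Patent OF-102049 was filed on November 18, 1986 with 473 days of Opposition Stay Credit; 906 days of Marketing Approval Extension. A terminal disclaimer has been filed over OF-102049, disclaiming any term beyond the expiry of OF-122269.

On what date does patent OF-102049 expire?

Natural term of OF-102049:
  Base: filing + 15 years → 18 November 2001.
  Opposition Stay Credit: +473 days → 6 March 2003.
  Marketing Approval Extension: +906 days → 28 August 2005.
Expiry of referenced patent OF-122269:
  Base: filing + 15 years → 11 July 2000.
Terminal disclaimer: OF-102049 expires on the earlier of 28 August 2005 and 11 July 2000.

July 11, 2000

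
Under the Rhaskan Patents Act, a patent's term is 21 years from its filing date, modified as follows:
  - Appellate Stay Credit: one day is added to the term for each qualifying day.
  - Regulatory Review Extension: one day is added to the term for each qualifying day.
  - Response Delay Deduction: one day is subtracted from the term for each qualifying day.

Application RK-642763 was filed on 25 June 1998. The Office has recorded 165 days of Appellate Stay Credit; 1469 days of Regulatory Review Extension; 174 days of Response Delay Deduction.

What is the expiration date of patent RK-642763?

June 24, 2023

Base term: filing date + 21 years → 25 June 2019.
Appellate Stay Credit: +165 days → 7 December 2019.
Regulatory Review Extension: +1469 days → 15 December 2023.
Response Delay Deduction: −174 days → 24 June 2023.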